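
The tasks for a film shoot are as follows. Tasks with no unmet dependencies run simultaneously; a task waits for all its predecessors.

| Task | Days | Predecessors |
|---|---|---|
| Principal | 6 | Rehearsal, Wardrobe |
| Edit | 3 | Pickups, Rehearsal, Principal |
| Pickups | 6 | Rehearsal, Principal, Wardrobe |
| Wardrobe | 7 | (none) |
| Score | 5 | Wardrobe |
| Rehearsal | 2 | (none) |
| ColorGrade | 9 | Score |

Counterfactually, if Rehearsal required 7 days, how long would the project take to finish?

Baseline: Wardrobe→Principal→Pickups→Edit = 7+6+6+3 = 22 → 22 days.
Rehearsal is off the critical path — its longest chain is 17 days, giving 5 of slack.
No other chain overtakes it, so the finish is 22 days.

22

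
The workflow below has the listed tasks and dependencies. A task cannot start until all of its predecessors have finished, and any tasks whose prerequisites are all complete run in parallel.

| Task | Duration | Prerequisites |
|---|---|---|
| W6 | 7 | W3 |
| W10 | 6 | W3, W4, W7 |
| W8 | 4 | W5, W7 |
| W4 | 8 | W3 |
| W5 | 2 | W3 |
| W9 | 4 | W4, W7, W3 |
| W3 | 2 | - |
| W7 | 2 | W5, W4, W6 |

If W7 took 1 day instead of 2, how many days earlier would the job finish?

The binding path is W3→W4→W7→W10 = 2+8+2+6 = 18; finish at 18 days.
Since W7 is critical, the -1 change carries straight to that chain (now 17 days).
The critical path is still W3→W4→W7→W10; finish is now 17 days.
Change in finish: 17 − 18 = -1 days.

1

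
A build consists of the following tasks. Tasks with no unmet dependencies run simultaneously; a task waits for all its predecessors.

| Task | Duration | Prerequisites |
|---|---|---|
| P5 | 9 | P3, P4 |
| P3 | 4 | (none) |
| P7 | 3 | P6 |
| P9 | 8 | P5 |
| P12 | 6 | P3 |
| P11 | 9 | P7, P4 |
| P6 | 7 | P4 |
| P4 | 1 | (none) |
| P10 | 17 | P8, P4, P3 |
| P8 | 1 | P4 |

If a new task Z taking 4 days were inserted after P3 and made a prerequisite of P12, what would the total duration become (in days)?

21

Originally the project takes 21 days.
With Z inserted, P12 now waits for max(P3, Z).
New critical path: P3→P5→P9 = 4+9+8 = 21 ⇒ 21 days.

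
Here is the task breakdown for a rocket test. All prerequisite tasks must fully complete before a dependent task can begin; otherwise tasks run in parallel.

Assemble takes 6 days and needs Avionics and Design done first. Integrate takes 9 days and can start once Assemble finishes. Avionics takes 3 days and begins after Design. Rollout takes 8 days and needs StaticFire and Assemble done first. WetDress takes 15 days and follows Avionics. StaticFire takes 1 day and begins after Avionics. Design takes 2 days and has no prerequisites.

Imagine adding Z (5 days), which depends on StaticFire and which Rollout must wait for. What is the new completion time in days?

Originally the schedule takes 20 days.
With Z inserted, Rollout now waits for max(StaticFire, Assemble, Z).
New critical path: Design→Avionics→Assemble→Integrate = 2+3+6+9 = 20 ⇒ 20 days.

20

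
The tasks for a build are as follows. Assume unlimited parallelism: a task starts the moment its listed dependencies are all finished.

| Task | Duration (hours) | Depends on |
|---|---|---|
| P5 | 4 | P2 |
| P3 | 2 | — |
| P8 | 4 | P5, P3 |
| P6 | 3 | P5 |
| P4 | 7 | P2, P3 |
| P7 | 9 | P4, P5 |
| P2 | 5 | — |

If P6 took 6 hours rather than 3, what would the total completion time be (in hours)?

Actual critical path: P2→P4→P7 = 5+7+9 = 21 ⇒ 21 hours.
P6 has 9 hours of float (longest path through it is 12).
That remains the longest chain; total 21 hours.

21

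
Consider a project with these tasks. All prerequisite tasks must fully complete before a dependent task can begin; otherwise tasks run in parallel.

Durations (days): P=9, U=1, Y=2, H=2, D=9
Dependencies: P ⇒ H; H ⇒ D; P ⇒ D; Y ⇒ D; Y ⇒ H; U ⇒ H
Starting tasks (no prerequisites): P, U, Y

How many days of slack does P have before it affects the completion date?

0

The longest chain is P→H→D = 9+2+9 = 20; overall finish 20 days.
The longest chain containing P totals 20 days.
Slack of P = 0 − 0 = 0 days.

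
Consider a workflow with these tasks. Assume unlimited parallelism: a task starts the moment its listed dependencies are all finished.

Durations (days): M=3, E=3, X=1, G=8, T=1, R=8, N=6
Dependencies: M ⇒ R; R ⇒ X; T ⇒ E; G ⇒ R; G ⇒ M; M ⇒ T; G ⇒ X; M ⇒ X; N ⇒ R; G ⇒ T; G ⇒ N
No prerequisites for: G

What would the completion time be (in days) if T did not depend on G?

Before: longest chain G→N→R→X = 8+6+8+1 = 23, finish 23.
Dropping G→T doesn't change T's earliest start (11); another predecessor still binds.
After: G→N→R→X = 8+6+8+1 = 23 → 23 days.

23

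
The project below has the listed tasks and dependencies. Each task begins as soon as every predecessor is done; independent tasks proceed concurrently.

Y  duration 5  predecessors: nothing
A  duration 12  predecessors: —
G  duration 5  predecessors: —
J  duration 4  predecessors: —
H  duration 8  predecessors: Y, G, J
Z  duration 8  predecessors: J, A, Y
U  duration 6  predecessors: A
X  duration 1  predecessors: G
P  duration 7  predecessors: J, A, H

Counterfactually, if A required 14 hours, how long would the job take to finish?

22

Actual critical path: A→Z = 12+8 = 20 ⇒ 20 hours.
A lies on that path, so at 14 hours the path becomes 22 hours.
That remains the longest chain; total 22 hours.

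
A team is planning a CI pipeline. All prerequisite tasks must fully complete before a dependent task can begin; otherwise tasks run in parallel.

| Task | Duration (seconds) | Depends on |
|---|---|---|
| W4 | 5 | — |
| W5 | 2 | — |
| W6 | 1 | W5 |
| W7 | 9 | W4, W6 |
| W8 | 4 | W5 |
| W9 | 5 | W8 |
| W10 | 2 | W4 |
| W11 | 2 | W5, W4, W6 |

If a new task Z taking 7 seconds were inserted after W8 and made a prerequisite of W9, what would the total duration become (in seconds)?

Originally the schedule takes 14 seconds.
With Z inserted, W9 now waits for max(W8, Z).
New critical path: W5→W8→Z→W9 = 2+4+7+5 = 18 ⇒ 18 seconds.

18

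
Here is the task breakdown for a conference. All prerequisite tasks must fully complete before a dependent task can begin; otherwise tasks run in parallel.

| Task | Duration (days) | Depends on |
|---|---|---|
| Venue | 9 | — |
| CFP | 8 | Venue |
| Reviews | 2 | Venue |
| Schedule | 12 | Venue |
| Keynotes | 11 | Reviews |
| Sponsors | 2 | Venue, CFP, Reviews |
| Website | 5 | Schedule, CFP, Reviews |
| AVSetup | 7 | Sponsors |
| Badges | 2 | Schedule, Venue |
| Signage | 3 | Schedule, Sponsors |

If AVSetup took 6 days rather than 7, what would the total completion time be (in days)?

Baseline: Venue→CFP→Sponsors→AVSetup = 9+8+2+7 = 26 → 26 days.
AVSetup lies on that path, so at 6 days the path becomes 25 days.
New critical path: Venue→Schedule→Website = 9+12+5 = 26 ⇒ 26 days.

26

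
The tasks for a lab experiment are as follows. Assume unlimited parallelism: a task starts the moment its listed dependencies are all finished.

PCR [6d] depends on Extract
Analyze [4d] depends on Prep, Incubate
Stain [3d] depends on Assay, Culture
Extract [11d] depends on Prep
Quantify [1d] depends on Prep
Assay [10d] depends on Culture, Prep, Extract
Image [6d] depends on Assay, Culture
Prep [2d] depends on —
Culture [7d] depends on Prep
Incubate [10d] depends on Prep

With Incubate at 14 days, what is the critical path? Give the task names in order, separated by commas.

Baseline: Prep→Extract→Assay→Image = 2+11+10+6 = 29 → 29 days.
The longest path through Incubate is only 16 days, so Incubate has float 13.
That remains the longest chain; total 29 days.

Prep, Extract, Assay, Image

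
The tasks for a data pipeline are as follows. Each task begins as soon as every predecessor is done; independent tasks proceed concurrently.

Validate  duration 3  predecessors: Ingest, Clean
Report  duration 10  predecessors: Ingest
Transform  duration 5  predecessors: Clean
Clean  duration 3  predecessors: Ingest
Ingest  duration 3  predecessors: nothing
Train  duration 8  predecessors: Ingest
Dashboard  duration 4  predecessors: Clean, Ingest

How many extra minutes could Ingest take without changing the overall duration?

0

Critical path: Ingest→Report = 3+10 = 13, so the finish is 13 minutes.
The longest chain containing Ingest totals 13 minutes.
So Ingest can slip 3 − 3 = 0 minutes.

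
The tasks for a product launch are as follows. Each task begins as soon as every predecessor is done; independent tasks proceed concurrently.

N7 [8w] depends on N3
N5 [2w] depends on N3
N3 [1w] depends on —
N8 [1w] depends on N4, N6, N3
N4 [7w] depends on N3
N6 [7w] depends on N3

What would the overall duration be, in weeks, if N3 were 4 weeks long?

12

Critical path before the change: N3→N4→N8 = 1+7+1 = 9 giving 9 weeks.
N3 lies on that path, so at 4 weeks the path becomes 12 weeks.
The critical path is still N3→N4→N8; finish is now 12 weeks.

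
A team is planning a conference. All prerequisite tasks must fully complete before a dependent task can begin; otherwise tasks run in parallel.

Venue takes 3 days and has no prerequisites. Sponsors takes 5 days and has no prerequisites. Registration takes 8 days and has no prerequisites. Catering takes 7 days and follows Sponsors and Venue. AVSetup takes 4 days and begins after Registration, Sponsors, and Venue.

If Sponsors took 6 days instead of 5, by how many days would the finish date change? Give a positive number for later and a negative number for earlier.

1

Baseline: Sponsors→Catering = 5+7 = 12 → 12 days.
Sponsors is on the critical path; changing it to 6 makes that path 13 days.
No other chain overtakes it, so the finish is 13 days.
Change in finish: 13 − 12 = +1 days.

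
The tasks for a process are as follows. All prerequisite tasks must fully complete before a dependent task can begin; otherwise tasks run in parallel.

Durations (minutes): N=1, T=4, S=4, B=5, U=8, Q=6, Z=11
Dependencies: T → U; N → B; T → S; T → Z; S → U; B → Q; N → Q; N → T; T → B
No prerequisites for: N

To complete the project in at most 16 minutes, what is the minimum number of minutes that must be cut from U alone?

Current finish: 17 minutes; target: 16.
U is on every critical path, so each minute cut from U cuts the finish by one (this holds down to a finish of 16).
Need 17 − 16 = 1 minute off U → U becomes 7 minutes, finish becomes 16.

1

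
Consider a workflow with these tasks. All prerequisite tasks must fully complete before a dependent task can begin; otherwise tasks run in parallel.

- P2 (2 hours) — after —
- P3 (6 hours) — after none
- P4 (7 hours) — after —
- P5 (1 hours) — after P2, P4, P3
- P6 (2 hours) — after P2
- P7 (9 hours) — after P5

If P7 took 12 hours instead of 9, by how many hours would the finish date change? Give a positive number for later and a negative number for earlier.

3

The binding path is P4→P5→P7 = 7+1+9 = 17; finish at 17 hours.
P7 lies on that path, so at 12 hours the path becomes 20 hours.
The critical path is still P4→P5→P7; finish is now 20 hours.
Change in finish: 20 − 17 = +3 hours.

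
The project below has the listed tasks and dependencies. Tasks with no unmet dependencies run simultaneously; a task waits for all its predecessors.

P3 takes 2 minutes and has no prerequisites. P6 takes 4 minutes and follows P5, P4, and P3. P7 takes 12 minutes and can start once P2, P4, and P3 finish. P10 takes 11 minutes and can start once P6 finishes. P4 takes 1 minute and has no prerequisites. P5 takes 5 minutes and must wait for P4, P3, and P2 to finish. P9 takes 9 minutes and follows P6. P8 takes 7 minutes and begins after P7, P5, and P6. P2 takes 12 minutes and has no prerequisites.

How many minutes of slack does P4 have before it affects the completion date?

11

P2→P5→P6→P10 = 12+5+4+11 = 32 sets the makespan at 32 minutes.
Longest path through P4: 21 minutes (earliest finish 1, latest finish 12).
Slack of P4 = 11 − 0 = 11 minutes.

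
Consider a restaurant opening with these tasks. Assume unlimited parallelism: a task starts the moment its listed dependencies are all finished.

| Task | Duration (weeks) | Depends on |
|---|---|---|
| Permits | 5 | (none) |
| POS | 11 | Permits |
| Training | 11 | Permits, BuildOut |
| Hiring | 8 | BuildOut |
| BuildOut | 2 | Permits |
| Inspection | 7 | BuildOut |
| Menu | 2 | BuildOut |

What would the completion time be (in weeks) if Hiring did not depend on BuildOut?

18

With the dependency in place, Permits→BuildOut→Training = 5+2+11 = 18 sets the finish at 18 weeks.
Without BuildOut→Hiring, Hiring's earliest start moves from 7 to 0.
New critical path: Permits→BuildOut→Training = 5+2+11 = 18 ⇒ 18 weeks.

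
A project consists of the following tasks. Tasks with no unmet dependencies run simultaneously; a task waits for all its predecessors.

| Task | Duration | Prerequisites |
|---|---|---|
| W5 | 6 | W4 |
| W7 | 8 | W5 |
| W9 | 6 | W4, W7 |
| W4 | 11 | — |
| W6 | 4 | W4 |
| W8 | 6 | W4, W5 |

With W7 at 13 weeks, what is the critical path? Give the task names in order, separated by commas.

The binding path is W4→W5→W7→W9 = 11+6+8+6 = 31; finish at 31 weeks.
Since W7 is critical, the +5 change carries straight to that chain (now 36 weeks).
No other chain overtakes it, so the finish is 36 weeks.

W4, W5, W7, W9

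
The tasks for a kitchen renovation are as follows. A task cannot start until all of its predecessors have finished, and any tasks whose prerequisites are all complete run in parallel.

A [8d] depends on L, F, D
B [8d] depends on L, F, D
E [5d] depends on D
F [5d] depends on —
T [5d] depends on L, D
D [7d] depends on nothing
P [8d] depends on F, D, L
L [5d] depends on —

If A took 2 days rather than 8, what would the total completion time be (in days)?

15

Baseline: D→A = 7+8 = 15 → 15 days.
A lies on that path, so at 2 days the path becomes 9 days.
Now D→B = 7+8 = 15 is longest, so the finish becomes 15 days.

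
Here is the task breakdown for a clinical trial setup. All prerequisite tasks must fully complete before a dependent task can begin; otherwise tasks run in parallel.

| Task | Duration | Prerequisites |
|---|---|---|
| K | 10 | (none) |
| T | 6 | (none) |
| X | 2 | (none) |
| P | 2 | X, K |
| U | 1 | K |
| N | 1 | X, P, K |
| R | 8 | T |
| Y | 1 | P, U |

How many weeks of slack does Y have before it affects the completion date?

1

T→R = 6+8 = 14 sets the makespan at 14 weeks.
Y finishes as early as 13 and must finish by 14.
So Y can slip 14 − 13 = 1 week.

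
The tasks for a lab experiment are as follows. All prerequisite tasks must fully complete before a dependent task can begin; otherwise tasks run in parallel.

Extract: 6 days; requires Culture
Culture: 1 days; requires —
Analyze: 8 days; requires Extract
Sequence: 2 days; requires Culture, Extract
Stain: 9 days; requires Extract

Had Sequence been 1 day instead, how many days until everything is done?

As given, the longest chain is Culture→Extract→Stain = 1+6+9 = 16, so the finish is 16 days.
Sequence is off the critical path — its longest chain is 9 days, giving 7 of slack.
That remains the longest chain; total 16 days.

16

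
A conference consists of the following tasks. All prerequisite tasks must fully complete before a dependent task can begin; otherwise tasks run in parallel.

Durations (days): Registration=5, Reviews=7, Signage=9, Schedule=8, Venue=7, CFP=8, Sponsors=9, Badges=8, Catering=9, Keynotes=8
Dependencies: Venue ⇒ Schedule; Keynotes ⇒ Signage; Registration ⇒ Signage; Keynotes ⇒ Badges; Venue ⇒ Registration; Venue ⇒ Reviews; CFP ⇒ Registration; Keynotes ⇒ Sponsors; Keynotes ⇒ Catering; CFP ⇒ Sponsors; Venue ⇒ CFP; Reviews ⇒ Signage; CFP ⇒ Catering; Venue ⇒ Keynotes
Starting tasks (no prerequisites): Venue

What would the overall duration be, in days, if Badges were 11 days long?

Critical path before the change: Venue→CFP→Registration→Signage = 7+8+5+9 = 29 giving 29 days.
Badges is off the critical path — its longest chain is 23 days, giving 6 of slack.
The critical path is still Venue→CFP→Registration→Signage; finish is now 29 days.

29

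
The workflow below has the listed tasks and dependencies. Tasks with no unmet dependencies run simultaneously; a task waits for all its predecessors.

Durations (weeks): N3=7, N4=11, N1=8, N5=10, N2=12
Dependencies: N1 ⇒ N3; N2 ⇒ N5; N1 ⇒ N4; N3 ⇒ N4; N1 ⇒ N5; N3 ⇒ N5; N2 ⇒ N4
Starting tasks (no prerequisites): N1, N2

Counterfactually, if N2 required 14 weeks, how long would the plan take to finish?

26

Actual critical path: N1→N3→N4 = 8+7+11 = 26 ⇒ 26 weeks.
N2 has 3 weeks of float (longest path through it is 23).
That remains the longest chain; total 26 weeks.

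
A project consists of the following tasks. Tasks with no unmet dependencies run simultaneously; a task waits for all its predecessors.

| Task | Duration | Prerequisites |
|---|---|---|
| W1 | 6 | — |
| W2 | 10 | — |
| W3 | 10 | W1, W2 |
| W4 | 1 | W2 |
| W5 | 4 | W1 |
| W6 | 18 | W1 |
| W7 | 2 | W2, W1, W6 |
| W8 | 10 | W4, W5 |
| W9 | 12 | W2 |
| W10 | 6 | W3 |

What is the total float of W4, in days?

5

W1→W6→W7 = 6+18+2 = 26 sets the makespan at 26 days.
Longest path through W4: 21 days (earliest finish 11, latest finish 16).
Float = 26 − 21 = 5.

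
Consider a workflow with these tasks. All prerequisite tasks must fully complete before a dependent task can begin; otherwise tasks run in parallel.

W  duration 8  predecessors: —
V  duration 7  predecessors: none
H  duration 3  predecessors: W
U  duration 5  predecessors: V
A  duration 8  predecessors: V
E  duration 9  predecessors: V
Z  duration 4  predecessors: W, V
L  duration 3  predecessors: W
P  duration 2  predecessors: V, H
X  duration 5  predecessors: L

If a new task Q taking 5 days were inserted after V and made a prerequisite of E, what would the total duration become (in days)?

Originally the workflow takes 16 days.
With Q inserted, E now waits for max(V, Q).
New critical path: V→Q→E = 7+5+9 = 21 ⇒ 21 days.

21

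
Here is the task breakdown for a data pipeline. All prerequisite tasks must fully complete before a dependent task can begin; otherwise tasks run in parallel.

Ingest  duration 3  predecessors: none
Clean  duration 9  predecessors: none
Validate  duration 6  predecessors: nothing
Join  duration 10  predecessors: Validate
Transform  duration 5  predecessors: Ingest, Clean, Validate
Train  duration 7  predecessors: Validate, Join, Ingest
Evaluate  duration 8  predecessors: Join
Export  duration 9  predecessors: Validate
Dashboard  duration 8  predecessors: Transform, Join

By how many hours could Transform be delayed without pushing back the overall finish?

Validate→Join→Evaluate = 6+10+8 = 24 sets the makespan at 24 hours.
Transform finishes as early as 14 and must finish by 16.
So Transform can slip 16 − 14 = 2 hours.

2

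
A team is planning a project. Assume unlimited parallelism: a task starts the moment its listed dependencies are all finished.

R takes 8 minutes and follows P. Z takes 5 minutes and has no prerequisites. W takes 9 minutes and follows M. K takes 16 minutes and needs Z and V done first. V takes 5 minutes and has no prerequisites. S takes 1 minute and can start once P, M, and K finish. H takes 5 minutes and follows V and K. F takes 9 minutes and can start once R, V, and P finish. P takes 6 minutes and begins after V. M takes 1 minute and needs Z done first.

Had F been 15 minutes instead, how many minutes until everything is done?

34

As given, the longest chain is V→P→R→F = 5+6+8+9 = 28, so the finish is 28 minutes.
Since F is critical, the +6 change carries straight to that chain (now 34 minutes).
The critical path is still V→P→R→F; finish is now 34 minutes.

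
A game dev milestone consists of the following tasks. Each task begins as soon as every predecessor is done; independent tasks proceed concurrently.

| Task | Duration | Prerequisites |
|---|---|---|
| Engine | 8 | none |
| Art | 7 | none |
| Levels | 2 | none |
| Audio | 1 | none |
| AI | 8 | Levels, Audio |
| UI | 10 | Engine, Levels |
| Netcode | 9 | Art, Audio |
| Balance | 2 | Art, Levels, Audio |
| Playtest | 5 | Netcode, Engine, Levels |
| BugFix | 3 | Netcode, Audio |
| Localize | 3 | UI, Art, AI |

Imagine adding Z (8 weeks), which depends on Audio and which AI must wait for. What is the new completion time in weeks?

Originally the plan takes 21 weeks.
With Z inserted, AI now waits for max(Levels, Audio, Z).
New critical path: Engine→UI→Localize = 8+10+3 = 21 ⇒ 21 weeks.

21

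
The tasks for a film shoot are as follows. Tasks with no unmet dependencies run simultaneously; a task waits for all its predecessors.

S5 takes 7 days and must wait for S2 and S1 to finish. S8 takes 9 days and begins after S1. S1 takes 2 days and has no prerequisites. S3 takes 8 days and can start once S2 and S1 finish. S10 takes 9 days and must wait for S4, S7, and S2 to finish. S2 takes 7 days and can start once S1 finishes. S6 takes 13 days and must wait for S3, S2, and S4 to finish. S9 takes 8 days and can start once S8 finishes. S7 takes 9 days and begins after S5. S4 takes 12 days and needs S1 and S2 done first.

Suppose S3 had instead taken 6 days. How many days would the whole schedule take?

Actual critical path: S1→S2→S4→S6 = 2+7+12+13 = 34 ⇒ 34 days.
S3 has 4 days of float (longest path through it is 30).
The critical path is still S1→S2→S4→S6; finish is now 34 days.

34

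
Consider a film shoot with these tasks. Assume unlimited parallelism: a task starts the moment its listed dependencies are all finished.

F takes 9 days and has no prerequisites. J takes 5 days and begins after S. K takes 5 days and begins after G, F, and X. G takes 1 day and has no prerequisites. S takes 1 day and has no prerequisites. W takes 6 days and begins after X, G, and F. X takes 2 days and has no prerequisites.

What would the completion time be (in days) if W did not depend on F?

Original critical path: F→W = 9+6 = 15 ⇒ 15 days.
Without F→W, W's earliest start moves from 9 to 2.
After: F→K = 9+5 = 14 → 14 days.

14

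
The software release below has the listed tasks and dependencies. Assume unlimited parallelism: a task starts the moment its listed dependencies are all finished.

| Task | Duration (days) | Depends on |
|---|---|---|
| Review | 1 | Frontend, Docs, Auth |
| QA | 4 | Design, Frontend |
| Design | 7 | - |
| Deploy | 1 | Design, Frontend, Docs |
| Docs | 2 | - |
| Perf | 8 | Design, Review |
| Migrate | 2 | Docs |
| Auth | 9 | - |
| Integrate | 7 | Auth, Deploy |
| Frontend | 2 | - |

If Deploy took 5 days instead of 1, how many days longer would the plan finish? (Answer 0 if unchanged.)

The binding path is Auth→Review→Perf = 9+1+8 = 18; finish at 18 days.
The longest path through Deploy is only 15 days, so Deploy has float 3.
Now Design→Deploy→Integrate = 7+5+7 = 19 is longest, so the finish becomes 19 days.
Change in finish: 19 − 18 = +1 days.

1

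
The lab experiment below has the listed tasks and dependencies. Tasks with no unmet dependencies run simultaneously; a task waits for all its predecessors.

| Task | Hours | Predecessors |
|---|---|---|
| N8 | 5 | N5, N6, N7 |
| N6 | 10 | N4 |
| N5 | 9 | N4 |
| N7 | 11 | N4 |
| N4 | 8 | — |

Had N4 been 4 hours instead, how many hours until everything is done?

20

The binding path is N4→N7→N8 = 8+11+5 = 24; finish at 24 hours.
N4 is on the critical path; changing it to 4 makes that path 20 hours.
The critical path is still N4→N7→N8; finish is now 20 hours.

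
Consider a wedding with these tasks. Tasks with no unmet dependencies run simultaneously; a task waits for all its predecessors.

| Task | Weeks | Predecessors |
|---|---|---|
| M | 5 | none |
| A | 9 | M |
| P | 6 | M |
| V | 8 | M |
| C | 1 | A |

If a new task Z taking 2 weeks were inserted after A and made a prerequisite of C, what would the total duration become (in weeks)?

Originally the job takes 15 weeks.
With Z inserted, C now waits for max(A, Z).
New critical path: M→A→Z→C = 5+9+2+1 = 17 ⇒ 17 weeks.

17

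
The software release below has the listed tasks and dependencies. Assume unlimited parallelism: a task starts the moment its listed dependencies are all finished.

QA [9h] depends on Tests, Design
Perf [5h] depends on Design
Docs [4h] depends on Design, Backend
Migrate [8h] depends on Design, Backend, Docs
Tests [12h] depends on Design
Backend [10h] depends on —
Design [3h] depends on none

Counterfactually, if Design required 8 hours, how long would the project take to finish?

As given, the longest chain is Design→Tests→QA = 3+12+9 = 24, so the finish is 24 hours.
Since Design is critical, the +5 change carries straight to that chain (now 29 hours).
That remains the longest chain; total 29 hours.

29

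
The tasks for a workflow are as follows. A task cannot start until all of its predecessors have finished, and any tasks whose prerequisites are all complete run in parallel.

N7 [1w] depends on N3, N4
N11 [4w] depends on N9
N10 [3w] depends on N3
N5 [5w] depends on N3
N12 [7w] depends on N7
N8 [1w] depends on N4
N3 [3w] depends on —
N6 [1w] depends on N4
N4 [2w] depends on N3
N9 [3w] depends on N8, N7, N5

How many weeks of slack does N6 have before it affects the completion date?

Critical path: N3→N5→N9→N11 = 3+5+3+4 = 15, so the finish is 15 weeks.
The longest chain containing N6 totals 6 weeks.
Float = 15 − 6 = 9.

9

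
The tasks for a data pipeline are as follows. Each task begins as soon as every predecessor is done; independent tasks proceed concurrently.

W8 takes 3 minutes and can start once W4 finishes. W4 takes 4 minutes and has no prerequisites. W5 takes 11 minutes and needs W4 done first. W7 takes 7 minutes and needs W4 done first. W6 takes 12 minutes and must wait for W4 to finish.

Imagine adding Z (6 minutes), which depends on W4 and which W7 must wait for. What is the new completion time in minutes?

17

Originally the project takes 16 minutes.
With Z inserted, W7 now waits for max(W4, Z).
New critical path: W4→Z→W7 = 4+6+7 = 17 ⇒ 17 minutes.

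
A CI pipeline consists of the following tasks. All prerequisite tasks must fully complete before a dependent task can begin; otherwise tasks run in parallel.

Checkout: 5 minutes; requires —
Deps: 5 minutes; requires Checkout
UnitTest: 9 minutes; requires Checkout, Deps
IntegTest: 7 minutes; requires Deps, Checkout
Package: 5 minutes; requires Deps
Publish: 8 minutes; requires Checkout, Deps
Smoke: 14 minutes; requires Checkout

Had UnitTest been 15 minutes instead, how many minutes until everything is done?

25

Actual critical path: Checkout→Deps→UnitTest = 5+5+9 = 19 ⇒ 19 minutes.
Since UnitTest is critical, the +6 change carries straight to that chain (now 25 minutes).
That remains the longest chain; total 25 minutes.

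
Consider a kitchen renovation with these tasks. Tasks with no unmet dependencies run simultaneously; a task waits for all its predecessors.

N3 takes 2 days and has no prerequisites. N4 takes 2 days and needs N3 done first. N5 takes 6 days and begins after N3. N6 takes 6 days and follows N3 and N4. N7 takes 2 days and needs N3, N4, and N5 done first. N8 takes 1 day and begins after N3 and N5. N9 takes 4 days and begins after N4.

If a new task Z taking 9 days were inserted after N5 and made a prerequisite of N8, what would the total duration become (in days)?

Originally the kitchen renovation takes 10 days.
With Z inserted, N8 now waits for max(N3, N5, Z).
New critical path: N3→N5→Z→N8 = 2+6+9+1 = 18 ⇒ 18 days.

18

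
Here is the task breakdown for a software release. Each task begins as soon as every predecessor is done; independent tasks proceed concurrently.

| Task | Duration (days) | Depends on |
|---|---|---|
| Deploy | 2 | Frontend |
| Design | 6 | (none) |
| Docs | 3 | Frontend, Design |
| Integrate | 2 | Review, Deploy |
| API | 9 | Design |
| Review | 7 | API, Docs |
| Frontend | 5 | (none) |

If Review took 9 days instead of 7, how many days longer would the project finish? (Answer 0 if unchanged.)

Actual critical path: Design→API→Review→Integrate = 6+9+7+2 = 24 ⇒ 24 days.
Review lies on that path, so at 9 days the path becomes 26 days.
That remains the longest chain; total 26 days.
Change in finish: 26 − 24 = +2 days.

2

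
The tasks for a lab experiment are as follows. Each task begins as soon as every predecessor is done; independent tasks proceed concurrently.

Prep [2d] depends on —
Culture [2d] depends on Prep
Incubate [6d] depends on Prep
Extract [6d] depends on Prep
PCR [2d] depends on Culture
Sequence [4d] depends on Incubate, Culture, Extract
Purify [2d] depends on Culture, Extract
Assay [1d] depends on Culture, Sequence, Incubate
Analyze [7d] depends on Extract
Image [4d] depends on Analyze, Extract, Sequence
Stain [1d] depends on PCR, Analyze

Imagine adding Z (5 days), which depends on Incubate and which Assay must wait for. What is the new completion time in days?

Originally the lab experiment takes 19 days.
With Z inserted, Assay now waits for max(Culture, Sequence, Incubate, Z).
New critical path: Prep→Extract→Analyze→Image = 2+6+7+4 = 19 ⇒ 19 days.

19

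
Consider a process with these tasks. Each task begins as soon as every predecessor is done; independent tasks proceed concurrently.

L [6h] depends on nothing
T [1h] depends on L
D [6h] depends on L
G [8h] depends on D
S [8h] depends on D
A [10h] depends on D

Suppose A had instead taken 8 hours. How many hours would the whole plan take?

Baseline: L→D→A = 6+6+10 = 22 → 22 hours.
A lies on that path, so at 8 hours the path becomes 20 hours.
The binding chain switches to L→D→G = 6+6+8 = 20; finish 20 hours.

20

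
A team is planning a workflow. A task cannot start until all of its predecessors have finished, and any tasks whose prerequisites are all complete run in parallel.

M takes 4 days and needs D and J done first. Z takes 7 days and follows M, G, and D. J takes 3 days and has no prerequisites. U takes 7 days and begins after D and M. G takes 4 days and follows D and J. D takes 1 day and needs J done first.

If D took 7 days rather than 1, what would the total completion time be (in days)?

21

As given, the longest chain is J→D→G→Z = 3+1+4+7 = 15, so the finish is 15 days.
D lies on that path, so at 7 days the path becomes 21 days.
No other chain overtakes it, so the finish is 21 days.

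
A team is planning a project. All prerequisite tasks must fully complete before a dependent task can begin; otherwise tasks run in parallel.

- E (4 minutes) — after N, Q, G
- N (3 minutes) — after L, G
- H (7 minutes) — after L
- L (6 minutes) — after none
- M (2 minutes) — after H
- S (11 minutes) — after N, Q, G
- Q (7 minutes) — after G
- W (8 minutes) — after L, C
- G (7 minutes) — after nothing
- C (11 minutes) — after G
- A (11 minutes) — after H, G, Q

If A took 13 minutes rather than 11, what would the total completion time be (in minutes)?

As given, the longest chain is G→C→W = 7+11+8 = 26, so the finish is 26 minutes.
The longest path through A is only 25 minutes, so A has float 1.
Now G→Q→A = 7+7+13 = 27 is longest, so the finish becomes 27 minutes.

27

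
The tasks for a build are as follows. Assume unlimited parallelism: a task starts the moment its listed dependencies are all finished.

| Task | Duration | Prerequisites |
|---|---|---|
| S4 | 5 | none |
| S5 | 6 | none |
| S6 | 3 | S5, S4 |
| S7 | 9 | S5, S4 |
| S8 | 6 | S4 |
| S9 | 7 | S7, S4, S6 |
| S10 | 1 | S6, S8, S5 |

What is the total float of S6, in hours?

6

S5→S7→S9 = 6+9+7 = 22 sets the makespan at 22 hours.
The longest chain containing S6 totals 16 hours.
So S6 can slip 15 − 9 = 6 hours.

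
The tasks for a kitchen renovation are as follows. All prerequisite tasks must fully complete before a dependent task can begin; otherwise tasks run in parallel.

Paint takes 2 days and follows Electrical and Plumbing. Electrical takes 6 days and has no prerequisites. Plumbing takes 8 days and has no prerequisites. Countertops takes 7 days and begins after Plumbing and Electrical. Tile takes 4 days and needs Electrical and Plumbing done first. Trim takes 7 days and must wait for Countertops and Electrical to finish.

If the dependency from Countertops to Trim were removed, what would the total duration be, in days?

15

Original critical path: Plumbing→Countertops→Trim = 8+7+7 = 22 ⇒ 22 days.
Without Countertops→Trim, Trim's earliest start moves from 15 to 6.
The longest chain is now Plumbing→Countertops = 8+7 = 15, so the plan takes 15 days.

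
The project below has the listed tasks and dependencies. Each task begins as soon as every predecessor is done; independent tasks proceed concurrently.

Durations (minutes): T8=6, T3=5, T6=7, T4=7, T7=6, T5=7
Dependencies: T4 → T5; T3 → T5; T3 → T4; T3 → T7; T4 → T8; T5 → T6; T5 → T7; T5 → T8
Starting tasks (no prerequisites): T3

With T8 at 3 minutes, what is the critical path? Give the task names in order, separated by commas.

Critical path before the change: T3→T4→T5→T6 = 5+7+7+7 = 26 giving 26 minutes.
The longest path through T8 is only 25 minutes, so T8 has float 1.
The critical path is still T3→T4→T5→T6; finish is now 26 minutes.

T3, T4, T5, T6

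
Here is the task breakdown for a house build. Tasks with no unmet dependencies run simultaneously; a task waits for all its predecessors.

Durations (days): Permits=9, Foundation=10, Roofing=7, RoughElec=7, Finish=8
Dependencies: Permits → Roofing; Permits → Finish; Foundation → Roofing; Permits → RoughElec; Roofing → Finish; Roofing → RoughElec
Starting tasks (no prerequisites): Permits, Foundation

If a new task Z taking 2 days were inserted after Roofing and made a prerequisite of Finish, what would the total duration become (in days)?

27

Originally the plan takes 25 days.
With Z inserted, Finish now waits for max(Roofing, Permits, Z).
New critical path: Foundation→Roofing→Z→Finish = 10+7+2+8 = 27 ⇒ 27 days.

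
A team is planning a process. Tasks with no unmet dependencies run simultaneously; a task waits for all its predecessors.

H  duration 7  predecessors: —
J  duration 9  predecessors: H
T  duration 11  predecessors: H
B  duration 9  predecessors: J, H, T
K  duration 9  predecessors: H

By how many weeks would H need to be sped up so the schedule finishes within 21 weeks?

Current finish: 27 weeks; target: 21.
H is on every critical path, so each week cut from H cuts the finish by one (this holds down to a finish of 21).
Need 27 − 21 = 6 weeks off H → H becomes 1 week, finish becomes 21.

6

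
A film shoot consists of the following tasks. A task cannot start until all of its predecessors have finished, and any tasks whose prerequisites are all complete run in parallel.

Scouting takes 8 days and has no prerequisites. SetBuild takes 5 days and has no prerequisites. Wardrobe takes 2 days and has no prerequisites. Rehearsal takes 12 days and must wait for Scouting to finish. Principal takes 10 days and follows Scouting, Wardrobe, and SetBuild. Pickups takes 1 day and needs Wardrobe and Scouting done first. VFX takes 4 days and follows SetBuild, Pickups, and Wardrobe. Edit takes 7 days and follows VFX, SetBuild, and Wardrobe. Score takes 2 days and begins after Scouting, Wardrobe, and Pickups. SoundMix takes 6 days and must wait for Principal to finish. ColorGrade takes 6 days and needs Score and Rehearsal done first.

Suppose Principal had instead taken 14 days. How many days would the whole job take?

The binding path is Scouting→Rehearsal→ColorGrade = 8+12+6 = 26; finish at 26 days.
Principal is off the critical path — its longest chain is 24 days, giving 2 of slack.
Now Scouting→Principal→SoundMix = 8+14+6 = 28 is longest, so the finish becomes 28 days.

28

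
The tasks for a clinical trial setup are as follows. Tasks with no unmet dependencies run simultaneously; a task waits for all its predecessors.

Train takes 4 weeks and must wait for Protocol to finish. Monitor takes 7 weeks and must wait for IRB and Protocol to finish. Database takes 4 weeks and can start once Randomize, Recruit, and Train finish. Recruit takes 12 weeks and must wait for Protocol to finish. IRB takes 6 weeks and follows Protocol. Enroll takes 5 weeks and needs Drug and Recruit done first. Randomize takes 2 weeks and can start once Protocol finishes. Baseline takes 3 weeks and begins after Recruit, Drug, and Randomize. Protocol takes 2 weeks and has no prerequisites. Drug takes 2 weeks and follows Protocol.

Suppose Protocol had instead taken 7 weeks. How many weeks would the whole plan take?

Actual critical path: Protocol→Recruit→Enroll = 2+12+5 = 19 ⇒ 19 weeks.
Protocol lies on that path, so at 7 weeks the path becomes 24 weeks.
No other chain overtakes it, so the finish is 24 weeks.

24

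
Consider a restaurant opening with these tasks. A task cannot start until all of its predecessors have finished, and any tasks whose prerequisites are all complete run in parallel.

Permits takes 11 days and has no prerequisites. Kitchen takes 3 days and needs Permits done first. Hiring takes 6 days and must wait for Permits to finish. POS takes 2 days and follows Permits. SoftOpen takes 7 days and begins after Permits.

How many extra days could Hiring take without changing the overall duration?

1

The longest chain is Permits→SoftOpen = 11+7 = 18; overall finish 18 days.
Longest path through Hiring: 17 days (earliest finish 17, latest finish 18).
Slack of Hiring = 12 − 11 = 1 day.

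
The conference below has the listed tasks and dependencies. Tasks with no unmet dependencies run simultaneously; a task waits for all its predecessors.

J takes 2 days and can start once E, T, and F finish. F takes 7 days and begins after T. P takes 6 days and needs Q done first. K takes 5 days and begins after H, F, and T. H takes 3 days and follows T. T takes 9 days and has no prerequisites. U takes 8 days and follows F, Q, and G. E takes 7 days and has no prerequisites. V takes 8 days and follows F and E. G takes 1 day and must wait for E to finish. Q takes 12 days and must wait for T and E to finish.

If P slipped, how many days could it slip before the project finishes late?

The longest chain is T→Q→U = 9+12+8 = 29; overall finish 29 days.
P finishes as early as 27 and must finish by 29.
So P can slip 29 − 27 = 2 days.

2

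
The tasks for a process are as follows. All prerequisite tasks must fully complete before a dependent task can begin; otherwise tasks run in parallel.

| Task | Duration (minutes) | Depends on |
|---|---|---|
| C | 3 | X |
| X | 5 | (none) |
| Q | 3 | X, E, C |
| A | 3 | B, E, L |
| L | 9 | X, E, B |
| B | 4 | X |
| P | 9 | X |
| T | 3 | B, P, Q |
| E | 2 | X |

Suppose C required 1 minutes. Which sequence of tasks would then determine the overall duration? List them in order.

The binding path is X→B→L→A = 5+4+9+3 = 21; finish at 21 minutes.
C is off the critical path — its longest chain is 14 minutes, giving 7 of slack.
The critical path is still X→B→L→A; finish is now 21 minutes.

X, B, L, A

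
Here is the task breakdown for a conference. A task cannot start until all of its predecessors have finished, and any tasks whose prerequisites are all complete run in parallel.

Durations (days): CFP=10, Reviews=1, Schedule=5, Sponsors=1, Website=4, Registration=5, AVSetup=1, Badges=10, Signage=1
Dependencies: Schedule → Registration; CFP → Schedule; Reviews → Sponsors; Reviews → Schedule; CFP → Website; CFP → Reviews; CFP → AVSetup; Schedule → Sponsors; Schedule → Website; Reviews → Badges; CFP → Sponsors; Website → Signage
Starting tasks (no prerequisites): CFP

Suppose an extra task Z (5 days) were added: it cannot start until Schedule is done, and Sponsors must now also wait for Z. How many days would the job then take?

22

Originally the job takes 21 days.
With Z inserted, Sponsors now waits for max(Schedule, CFP, Reviews, Z).
New critical path: CFP→Reviews→Schedule→Z→Sponsors = 10+1+5+5+1 = 22 ⇒ 22 days.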